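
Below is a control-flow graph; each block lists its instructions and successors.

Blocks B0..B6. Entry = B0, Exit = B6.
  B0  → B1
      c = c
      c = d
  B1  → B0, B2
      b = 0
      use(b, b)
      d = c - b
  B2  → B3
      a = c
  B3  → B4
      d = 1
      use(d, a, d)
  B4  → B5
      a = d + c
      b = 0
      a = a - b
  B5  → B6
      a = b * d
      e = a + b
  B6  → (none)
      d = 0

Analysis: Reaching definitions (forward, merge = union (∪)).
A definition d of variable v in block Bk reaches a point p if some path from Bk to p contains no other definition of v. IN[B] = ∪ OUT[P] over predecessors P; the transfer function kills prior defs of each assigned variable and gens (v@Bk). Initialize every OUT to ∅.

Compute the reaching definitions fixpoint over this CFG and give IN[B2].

Fixpoint table:
  B0: | IN={b@B1, c@B0, d@B1} | OUT={b@B1, c@B0, d@B1}
  B1: | IN={b@B1, c@B0, d@B1} | OUT={b@B1, c@B0, d@B1}
  B2: | IN={b@B1, c@B0, d@B1} | OUT={a@B2, b@B1, c@B0, d@B1}
  B3: | IN={a@B2, b@B1, c@B0, d@B1} | OUT={a@B2, b@B1, c@B0, d@B3}
  B4: | IN={a@B2, b@B1, c@B0, d@B3} | OUT={a@B4, b@B4, c@B0, d@B3}
  B5: | IN={a@B4, b@B4, c@B0, d@B3} | OUT={a@B5, b@B4, c@B0, d@B3, e@B5}
  B6: | IN={a@B5, b@B4, c@B0, d@B3, e@B5} | OUT={a@B5, b@B4, c@B0, d@B6, e@B5}

Merge at B2: IN[B2] = OUT[B1] = {b@B1, c@B0, d@B1}

Answer: {b@B1, c@B0, d@B1}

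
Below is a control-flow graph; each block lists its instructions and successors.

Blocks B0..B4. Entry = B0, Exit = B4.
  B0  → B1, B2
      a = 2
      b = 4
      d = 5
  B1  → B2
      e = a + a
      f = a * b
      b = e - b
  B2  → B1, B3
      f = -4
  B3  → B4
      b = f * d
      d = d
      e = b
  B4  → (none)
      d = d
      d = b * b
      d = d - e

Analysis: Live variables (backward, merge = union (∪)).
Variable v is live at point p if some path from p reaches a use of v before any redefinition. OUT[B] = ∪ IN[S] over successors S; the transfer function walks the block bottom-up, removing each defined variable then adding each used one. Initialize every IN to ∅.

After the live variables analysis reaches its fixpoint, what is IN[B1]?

Fixpoint table:
  B0: | IN={} | OUT={a, b, d}
  B1: | IN={a, b, d} | OUT={a, b, d}
  B2: | IN={a, b, d} | OUT={a, b, d, f}
  B3: | IN={d, f} | OUT={b, d, e}
  B4: | IN={b, d, e} | OUT={}

Merge at B1: OUT[B1] = IN[B2] = {a, b, d}
Applying B1's transfer function to that OUT value gives IN[B1] (row B1 above).

Answer: {a, b, d}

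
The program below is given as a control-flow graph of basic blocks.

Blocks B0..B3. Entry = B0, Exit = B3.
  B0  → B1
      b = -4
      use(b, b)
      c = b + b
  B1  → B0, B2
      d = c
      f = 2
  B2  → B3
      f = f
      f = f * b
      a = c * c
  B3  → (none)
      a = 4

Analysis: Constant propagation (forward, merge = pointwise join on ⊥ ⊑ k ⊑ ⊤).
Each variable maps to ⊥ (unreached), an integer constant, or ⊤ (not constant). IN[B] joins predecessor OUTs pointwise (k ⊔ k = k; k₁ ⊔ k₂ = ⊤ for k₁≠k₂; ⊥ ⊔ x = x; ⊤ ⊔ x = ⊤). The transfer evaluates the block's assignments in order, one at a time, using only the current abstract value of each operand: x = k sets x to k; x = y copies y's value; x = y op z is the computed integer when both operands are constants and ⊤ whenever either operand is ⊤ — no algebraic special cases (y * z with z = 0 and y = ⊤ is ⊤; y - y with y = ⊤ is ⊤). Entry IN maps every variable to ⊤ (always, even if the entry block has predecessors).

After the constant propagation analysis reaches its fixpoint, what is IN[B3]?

Answer: {a: 64, b: -4, c: -8, d: -8, e: ⊤, f: -8}

Trace:
Per-block solution:
  B0:   IN=(all ⊤)   OUT={b:-4, c:-8; rest ⊤}
  B1:   IN={b:-4, c:-8; rest ⊤}   OUT={b:-4, c:-8, d:-8, f:2; rest ⊤}
  B2:   IN={b:-4, c:-8, d:-8, f:2; rest ⊤}   OUT={a:64, b:-4, c:-8, d:-8, f:-8; rest ⊤}
  B3:   IN={a:64, b:-4, c:-8, d:-8, f:-8; rest ⊤}   OUT={a:4, b:-4, c:-8, d:-8, f:-8; rest ⊤}

Merge at B3: IN[B3] = OUT[B2] = {a: 64, b: -4, c: -8, d: -8, e: ⊤, f: -8}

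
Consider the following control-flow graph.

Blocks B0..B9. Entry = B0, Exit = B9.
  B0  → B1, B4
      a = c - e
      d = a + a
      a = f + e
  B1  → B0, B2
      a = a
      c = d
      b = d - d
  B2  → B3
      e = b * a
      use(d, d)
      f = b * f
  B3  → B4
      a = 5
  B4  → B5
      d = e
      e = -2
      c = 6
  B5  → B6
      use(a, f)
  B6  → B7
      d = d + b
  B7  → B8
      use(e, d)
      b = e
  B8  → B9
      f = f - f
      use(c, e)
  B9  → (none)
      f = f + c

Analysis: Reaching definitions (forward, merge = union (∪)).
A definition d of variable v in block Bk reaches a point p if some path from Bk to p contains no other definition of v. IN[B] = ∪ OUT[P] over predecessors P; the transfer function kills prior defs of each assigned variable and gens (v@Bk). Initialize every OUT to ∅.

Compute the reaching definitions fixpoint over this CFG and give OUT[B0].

Answer: {a@B0, b@B1, c@B1, d@B0}

Trace:
Per-block solution:
  B0:   IN={a@B1, b@B1, c@B1, d@B0}   OUT={a@B0, b@B1, c@B1, d@B0}
  B1:   IN={a@B0, b@B1, c@B1, d@B0}   OUT={a@B1, b@B1, c@B1, d@B0}
  B2:   IN={a@B1, b@B1, c@B1, d@B0}   OUT={a@B1, b@B1, c@B1, d@B0, e@B2, f@B2}
  B3:   IN={a@B1, b@B1, c@B1, d@B0, e@B2, f@B2}   OUT={a@B3, b@B1, c@B1, d@B0, e@B2, f@B2}
  B4:   IN={a@B0, a@B3, b@B1, c@B1, d@B0, e@B2, f@B2}   OUT={a@B0, a@B3, b@B1, c@B4, d@B4, e@B4, f@B2}
  B5:   IN={a@B0, a@B3, b@B1, c@B4, d@B4, e@B4, f@B2}   OUT={a@B0, a@B3, b@B1, c@B4, d@B4, e@B4, f@B2}
  B6:   IN={a@B0, a@B3, b@B1, c@B4, d@B4, e@B4, f@B2}   OUT={a@B0, a@B3, b@B1, c@B4, d@B6, e@B4, f@B2}
  B7:   IN={a@B0, a@B3, b@B1, c@B4, d@B6, e@B4, f@B2}   OUT={a@B0, a@B3, b@B7, c@B4, d@B6, e@B4, f@B2}
  B8:   IN={a@B0, a@B3, b@B7, c@B4, d@B6, e@B4, f@B2}   OUT={a@B0, a@B3, b@B7, c@B4, d@B6, e@B4, f@B8}
  B9:   IN={a@B0, a@B3, b@B7, c@B4, d@B6, e@B4, f@B8}   OUT={a@B0, a@B3, b@B7, c@B4, d@B6, e@B4, f@B9}

Merge at B0 (entry node, so the boundary value {} is joined with the incoming edge(s)): IN[B0] = {} ⊔ OUT[B1] = {a@B1, b@B1, c@B1, d@B0}
Applying B0's transfer function to that IN value gives OUT[B0] (row B0 above).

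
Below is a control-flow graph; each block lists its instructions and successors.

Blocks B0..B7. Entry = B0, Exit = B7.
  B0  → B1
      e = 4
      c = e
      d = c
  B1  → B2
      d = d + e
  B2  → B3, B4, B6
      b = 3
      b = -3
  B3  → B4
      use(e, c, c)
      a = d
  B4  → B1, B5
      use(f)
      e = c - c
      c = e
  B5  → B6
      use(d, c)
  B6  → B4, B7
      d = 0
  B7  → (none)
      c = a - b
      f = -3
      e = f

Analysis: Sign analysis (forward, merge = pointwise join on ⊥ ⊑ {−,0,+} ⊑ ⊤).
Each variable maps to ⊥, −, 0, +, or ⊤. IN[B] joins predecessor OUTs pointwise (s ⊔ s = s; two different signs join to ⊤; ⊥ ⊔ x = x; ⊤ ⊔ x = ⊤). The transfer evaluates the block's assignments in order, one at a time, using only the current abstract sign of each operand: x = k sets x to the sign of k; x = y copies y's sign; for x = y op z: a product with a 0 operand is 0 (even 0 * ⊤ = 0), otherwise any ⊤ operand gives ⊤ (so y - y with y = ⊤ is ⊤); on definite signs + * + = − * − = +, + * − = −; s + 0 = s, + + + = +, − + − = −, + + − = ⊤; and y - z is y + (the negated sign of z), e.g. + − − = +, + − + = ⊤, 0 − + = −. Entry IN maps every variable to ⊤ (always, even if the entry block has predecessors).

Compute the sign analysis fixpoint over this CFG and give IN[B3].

Per-block solution:
  B0: | IN=(all ⊤) | OUT={c:+, d:+, e:+; rest ⊤}
  B1: | IN=(all ⊤) | OUT=(all ⊤)
  B2: | IN=(all ⊤) | OUT={b:-; rest ⊤}
  B3: | IN={b:-; rest ⊤} | OUT={b:-; rest ⊤}
  B4: | IN={b:-; rest ⊤} | OUT={b:-; rest ⊤}
  B5: | IN={b:-; rest ⊤} | OUT={b:-; rest ⊤}
  B6: | IN={b:-; rest ⊤} | OUT={b:-, d:0; rest ⊤}
  B7: | IN={b:-, d:0; rest ⊤} | OUT={b:-, d:0, e:-, f:-; rest ⊤}

Merge at B3: IN[B3] = OUT[B2] = {a: ⊤, b: -, c: ⊤, d: ⊤, e: ⊤, f: ⊤}

Answer: {a: ⊤, b: -, c: ⊤, d: ⊤, e: ⊤, f: ⊤}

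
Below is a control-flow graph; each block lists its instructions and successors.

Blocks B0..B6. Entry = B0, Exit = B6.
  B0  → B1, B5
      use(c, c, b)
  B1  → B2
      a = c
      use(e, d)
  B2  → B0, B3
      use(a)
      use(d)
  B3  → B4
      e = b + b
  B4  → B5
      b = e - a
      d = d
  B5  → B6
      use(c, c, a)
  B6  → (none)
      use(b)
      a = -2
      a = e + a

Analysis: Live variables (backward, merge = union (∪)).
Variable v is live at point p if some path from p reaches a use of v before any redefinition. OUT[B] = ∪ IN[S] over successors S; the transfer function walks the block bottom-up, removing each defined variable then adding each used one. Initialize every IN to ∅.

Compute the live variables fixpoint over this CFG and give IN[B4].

Answer: {a, c, d, e}

Trace:
Converged values:
  B0:  IN={a, b, c, d, e}  OUT={a, b, c, d, e}
  B1:  IN={b, c, d, e}  OUT={a, b, c, d, e}
  B2:  IN={a, b, c, d, e}  OUT={a, b, c, d, e}
  B3:  IN={a, b, c, d}  OUT={a, c, d, e}
  B4:  IN={a, c, d, e}  OUT={a, b, c, e}
  B5:  IN={a, b, c, e}  OUT={b, e}
  B6:  IN={b, e}  OUT={}

Merge at B4: OUT[B4] = IN[B5] = {a, b, c, e}
Applying B4's transfer function to that OUT value gives IN[B4] (row B4 above).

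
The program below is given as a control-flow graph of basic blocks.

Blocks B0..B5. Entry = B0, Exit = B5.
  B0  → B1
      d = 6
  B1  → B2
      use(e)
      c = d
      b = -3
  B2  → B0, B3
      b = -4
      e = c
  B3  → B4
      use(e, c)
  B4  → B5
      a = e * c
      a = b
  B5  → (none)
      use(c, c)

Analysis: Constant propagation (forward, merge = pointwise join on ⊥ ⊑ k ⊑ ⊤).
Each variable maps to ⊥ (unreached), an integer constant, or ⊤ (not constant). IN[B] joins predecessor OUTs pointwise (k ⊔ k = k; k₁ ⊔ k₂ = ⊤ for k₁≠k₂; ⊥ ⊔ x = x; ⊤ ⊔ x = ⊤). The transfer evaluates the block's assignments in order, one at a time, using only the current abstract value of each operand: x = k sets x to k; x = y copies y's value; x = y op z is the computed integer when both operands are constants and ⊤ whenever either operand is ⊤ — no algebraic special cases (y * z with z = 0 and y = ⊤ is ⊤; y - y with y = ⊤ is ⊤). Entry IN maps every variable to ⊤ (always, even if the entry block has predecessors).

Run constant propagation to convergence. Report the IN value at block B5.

Per-block solution:
  B0: | IN=(all ⊤) | OUT={d:6; rest ⊤}
  B1: | IN={d:6; rest ⊤} | OUT={b:-3, c:6, d:6; rest ⊤}
  B2: | IN={b:-3, c:6, d:6; rest ⊤} | OUT={b:-4, c:6, d:6, e:6; rest ⊤}
  B3: | IN={b:-4, c:6, d:6, e:6; rest ⊤} | OUT={b:-4, c:6, d:6, e:6; rest ⊤}
  B4: | IN={b:-4, c:6, d:6, e:6; rest ⊤} | OUT={a:-4, b:-4, c:6, d:6, e:6; rest ⊤}
  B5: | IN={a:-4, b:-4, c:6, d:6, e:6; rest ⊤} | OUT={a:-4, b:-4, c:6, d:6, e:6; rest ⊤}

Merge at B5: IN[B5] = OUT[B4] = {a: -4, b: -4, c: 6, d: 6, e: 6, f: ⊤}

Answer: {a: -4, b: -4, c: 6, d: 6, e: 6, f: ⊤}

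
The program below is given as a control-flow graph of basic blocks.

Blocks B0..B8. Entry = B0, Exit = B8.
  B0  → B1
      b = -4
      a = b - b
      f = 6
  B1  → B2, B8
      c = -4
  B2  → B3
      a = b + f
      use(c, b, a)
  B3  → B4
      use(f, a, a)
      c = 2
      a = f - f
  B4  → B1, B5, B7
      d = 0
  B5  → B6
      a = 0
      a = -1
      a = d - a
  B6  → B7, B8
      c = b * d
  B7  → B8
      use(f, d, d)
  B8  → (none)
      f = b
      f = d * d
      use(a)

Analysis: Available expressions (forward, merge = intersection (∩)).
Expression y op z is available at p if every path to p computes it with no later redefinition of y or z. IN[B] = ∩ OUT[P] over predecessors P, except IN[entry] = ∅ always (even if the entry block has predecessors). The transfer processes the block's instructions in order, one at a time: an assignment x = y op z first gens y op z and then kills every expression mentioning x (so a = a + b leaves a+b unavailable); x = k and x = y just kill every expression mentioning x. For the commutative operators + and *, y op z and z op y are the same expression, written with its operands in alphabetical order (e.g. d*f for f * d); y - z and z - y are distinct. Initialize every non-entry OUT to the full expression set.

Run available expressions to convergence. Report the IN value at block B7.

Converged values:
  B0:  IN={}  OUT={b-b}
  B1:  IN={b-b}  OUT={b-b}
  B2:  IN={b-b}  OUT={b+f, b-b}
  B3:  IN={b+f, b-b}  OUT={b+f, b-b, f-f}
  B4:  IN={b+f, b-b, f-f}  OUT={b+f, b-b, f-f}
  B5:  IN={b+f, b-b, f-f}  OUT={b+f, b-b, f-f}
  B6:  IN={b+f, b-b, f-f}  OUT={b*d, b+f, b-b, f-f}
  B7:  IN={b+f, b-b, f-f}  OUT={b+f, b-b, f-f}
  B8:  IN={b-b}  OUT={b-b, d*d}

Merge at B7: IN[B7] = OUT[B4] ∩ OUT[B6] = {b+f, b-b, f-f}

Answer: {b+f, b-b, f-f}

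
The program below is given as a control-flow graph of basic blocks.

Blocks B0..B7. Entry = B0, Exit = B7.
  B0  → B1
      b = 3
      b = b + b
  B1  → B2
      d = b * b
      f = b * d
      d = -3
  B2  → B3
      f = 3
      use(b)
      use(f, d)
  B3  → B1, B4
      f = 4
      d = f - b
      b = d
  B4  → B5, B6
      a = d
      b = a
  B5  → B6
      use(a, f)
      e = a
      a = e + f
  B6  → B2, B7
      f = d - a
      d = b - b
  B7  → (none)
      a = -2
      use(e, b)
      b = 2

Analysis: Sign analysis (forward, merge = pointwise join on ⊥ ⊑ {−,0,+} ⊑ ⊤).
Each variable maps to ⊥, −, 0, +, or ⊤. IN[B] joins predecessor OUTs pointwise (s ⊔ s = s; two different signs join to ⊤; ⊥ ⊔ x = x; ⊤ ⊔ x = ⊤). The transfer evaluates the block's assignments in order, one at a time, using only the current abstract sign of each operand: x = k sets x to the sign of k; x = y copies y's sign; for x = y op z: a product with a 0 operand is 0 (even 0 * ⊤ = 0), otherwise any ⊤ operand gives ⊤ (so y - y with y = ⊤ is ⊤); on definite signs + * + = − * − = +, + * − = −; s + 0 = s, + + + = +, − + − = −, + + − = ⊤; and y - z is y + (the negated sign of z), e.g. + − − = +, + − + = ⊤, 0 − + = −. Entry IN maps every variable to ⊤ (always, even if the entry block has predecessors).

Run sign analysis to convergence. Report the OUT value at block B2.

Answer: {a: ⊤, b: ⊤, c: ⊤, d: ⊤, e: ⊤, f: +}

Working:
Fixpoint table:
  B0:   IN=(all ⊤)   OUT={b:+; rest ⊤}
  B1:   IN=(all ⊤)   OUT={d:-; rest ⊤}
  B2:   IN=(all ⊤)   OUT={f:+; rest ⊤}
  B3:   IN={f:+; rest ⊤}   OUT={f:+; rest ⊤}
  B4:   IN={f:+; rest ⊤}   OUT={f:+; rest ⊤}
  B5:   IN={f:+; rest ⊤}   OUT={f:+; rest ⊤}
  B6:   IN={f:+; rest ⊤}   OUT=(all ⊤)
  B7:   IN=(all ⊤)   OUT={a:-, b:+; rest ⊤}

Merge at B2: IN[B2] = OUT[B1] ⊔ OUT[B6] = {a: ⊤, b: ⊤, c: ⊤, d: ⊤, e: ⊤, f: ⊤}
Applying B2's transfer function to that IN value gives OUT[B2] (row B2 above).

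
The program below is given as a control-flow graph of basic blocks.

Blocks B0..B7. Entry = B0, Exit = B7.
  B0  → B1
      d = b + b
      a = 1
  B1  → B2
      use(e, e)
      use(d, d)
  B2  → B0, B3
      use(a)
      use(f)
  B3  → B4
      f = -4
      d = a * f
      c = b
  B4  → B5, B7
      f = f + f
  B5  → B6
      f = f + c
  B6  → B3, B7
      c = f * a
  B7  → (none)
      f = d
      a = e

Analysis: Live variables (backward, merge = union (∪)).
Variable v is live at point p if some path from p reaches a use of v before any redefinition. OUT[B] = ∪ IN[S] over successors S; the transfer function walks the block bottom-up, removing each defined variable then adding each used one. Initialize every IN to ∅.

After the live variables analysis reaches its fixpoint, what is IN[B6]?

Answer: {a, b, d, e, f}

Trace:
Fixpoint table:
  B0:  IN={b, e, f}  OUT={a, b, d, e, f}
  B1:  IN={a, b, d, e, f}  OUT={a, b, e, f}
  B2:  IN={a, b, e, f}  OUT={a, b, e, f}
  B3:  IN={a, b, e}  OUT={a, b, c, d, e, f}
  B4:  IN={a, b, c, d, e, f}  OUT={a, b, c, d, e, f}
  B5:  IN={a, b, c, d, e, f}  OUT={a, b, d, e, f}
  B6:  IN={a, b, d, e, f}  OUT={a, b, d, e}
  B7:  IN={d, e}  OUT={}

Merge at B6: OUT[B6] = IN[B3] ⊔ IN[B7] = {a, b, d, e}
Applying B6's transfer function to that OUT value gives IN[B6] (row B6 above).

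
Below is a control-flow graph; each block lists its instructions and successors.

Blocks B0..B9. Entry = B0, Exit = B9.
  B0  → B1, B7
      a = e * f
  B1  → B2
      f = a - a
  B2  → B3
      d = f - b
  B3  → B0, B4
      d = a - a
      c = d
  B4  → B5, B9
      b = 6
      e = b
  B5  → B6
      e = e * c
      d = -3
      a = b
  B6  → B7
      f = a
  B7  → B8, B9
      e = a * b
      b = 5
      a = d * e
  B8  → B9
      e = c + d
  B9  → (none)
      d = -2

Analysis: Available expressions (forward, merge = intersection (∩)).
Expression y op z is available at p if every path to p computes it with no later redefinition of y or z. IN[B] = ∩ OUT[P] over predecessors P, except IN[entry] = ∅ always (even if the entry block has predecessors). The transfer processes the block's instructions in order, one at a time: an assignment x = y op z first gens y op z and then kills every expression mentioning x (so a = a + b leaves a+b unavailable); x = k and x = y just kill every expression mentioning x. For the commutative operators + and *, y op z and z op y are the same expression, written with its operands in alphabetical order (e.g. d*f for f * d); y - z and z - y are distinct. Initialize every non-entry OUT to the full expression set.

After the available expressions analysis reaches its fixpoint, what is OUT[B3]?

Converged values:
  B0:   IN={}   OUT={e*f}
  B1:   IN={e*f}   OUT={a-a}
  B2:   IN={a-a}   OUT={a-a, f-b}
  B3:   IN={a-a, f-b}   OUT={a-a, f-b}
  B4:   IN={a-a, f-b}   OUT={a-a}
  B5:   IN={a-a}   OUT={}
  B6:   IN={}   OUT={}
  B7:   IN={}   OUT={d*e}
  B8:   IN={d*e}   OUT={c+d}
  B9:   IN={}   OUT={}

Merge at B3: IN[B3] = OUT[B2] = {a-a, f-b}
Applying B3's transfer function to that IN value gives OUT[B3] (row B3 above).

Answer: {a-a, f-b}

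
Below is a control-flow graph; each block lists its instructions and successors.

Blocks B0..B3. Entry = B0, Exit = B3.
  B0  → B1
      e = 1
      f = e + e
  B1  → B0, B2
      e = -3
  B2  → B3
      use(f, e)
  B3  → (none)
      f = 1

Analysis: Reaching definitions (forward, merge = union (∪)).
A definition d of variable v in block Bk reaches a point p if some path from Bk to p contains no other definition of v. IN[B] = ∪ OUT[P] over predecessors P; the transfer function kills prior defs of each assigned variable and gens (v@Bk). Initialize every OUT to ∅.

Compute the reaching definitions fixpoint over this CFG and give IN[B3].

Answer: {e@B1, f@B0}

Trace:
Fixpoint table:
  B0:  IN={e@B1, f@B0}  OUT={e@B0, f@B0}
  B1:  IN={e@B0, f@B0}  OUT={e@B1, f@B0}
  B2:  IN={e@B1, f@B0}  OUT={e@B1, f@B0}
  B3:  IN={e@B1, f@B0}  OUT={e@B1, f@B3}

Merge at B3: IN[B3] = OUT[B2] = {e@B1, f@B0}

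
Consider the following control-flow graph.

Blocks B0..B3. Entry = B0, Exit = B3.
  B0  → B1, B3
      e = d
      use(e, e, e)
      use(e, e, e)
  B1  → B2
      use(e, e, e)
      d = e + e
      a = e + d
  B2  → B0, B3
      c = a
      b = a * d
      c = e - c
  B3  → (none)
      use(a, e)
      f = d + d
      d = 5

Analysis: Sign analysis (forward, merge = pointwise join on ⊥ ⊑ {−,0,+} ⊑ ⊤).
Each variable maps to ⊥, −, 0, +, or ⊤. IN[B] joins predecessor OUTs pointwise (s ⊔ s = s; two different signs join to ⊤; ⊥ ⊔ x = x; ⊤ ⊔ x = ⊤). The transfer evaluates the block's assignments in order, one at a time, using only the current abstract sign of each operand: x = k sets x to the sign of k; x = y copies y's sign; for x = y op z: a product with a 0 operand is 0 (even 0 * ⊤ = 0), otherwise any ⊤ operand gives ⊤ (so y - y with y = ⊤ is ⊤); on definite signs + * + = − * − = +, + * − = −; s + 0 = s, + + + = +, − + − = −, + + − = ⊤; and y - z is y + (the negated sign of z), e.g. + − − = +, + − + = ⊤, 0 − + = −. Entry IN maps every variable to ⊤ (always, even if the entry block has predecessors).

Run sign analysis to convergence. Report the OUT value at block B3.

Fixpoint table:
  B0:  IN=(all ⊤)  OUT=(all ⊤)
  B1:  IN=(all ⊤)  OUT=(all ⊤)
  B2:  IN=(all ⊤)  OUT=(all ⊤)
  B3:  IN=(all ⊤)  OUT={d:+; rest ⊤}

Merge at B3: IN[B3] = OUT[B0] ⊔ OUT[B2] = {a: ⊤, b: ⊤, c: ⊤, d: ⊤, e: ⊤, f: ⊤}
Applying B3's transfer function to that IN value gives OUT[B3] (row B3 above).

Answer: {a: ⊤, b: ⊤, c: ⊤, d: +, e: ⊤, f: ⊤}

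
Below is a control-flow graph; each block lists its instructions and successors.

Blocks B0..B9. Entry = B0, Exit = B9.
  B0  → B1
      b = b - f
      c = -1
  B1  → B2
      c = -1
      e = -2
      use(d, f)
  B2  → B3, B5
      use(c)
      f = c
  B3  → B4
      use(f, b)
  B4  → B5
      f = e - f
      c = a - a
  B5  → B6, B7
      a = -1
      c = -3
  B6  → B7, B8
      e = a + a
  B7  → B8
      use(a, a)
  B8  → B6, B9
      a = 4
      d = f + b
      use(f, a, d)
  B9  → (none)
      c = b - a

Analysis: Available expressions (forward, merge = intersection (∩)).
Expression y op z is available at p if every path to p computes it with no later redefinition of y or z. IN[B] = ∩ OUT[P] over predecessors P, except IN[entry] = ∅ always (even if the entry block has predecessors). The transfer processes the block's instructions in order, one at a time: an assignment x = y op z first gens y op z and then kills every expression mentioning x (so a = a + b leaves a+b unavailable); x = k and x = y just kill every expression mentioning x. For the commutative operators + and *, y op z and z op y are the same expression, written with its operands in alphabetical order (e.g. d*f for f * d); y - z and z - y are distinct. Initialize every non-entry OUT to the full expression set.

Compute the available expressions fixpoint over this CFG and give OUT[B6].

Answer: {a+a}

Working:
Converged values:
  B0:  IN={}  OUT={}
  B1:  IN={}  OUT={}
  B2:  IN={}  OUT={}
  B3:  IN={}  OUT={}
  B4:  IN={}  OUT={a-a}
  B5:  IN={}  OUT={}
  B6:  IN={}  OUT={a+a}
  B7:  IN={}  OUT={}
  B8:  IN={}  OUT={b+f}
  B9:  IN={b+f}  OUT={b+f, b-a}

Merge at B6: IN[B6] = OUT[B5] ∩ OUT[B8] = {}
Applying B6's transfer function to that IN value gives OUT[B6] (row B6 above).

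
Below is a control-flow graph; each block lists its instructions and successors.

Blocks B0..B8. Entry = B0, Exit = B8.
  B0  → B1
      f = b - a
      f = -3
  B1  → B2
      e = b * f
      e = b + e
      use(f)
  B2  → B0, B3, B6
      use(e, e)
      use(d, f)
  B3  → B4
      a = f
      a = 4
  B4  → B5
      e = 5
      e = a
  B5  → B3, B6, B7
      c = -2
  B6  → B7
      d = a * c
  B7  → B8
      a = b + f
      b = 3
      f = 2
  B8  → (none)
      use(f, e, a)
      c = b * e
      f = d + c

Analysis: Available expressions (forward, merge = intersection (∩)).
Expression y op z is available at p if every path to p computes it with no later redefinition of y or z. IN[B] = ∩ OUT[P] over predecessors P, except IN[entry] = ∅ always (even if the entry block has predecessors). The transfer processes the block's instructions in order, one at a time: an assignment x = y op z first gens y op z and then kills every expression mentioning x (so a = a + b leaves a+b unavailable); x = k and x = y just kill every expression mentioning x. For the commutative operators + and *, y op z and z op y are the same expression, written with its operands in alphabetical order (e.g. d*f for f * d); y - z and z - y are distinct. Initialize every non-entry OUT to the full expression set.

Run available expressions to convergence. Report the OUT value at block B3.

Converged values:
  B0:   IN={}   OUT={b-a}
  B1:   IN={b-a}   OUT={b*f, b-a}
  B2:   IN={b*f, b-a}   OUT={b*f, b-a}
  B3:   IN={b*f}   OUT={b*f}
  B4:   IN={b*f}   OUT={b*f}
  B5:   IN={b*f}   OUT={b*f}
  B6:   IN={b*f}   OUT={a*c, b*f}
  B7:   IN={b*f}   OUT={}
  B8:   IN={}   OUT={b*e, c+d}

Merge at B3: IN[B3] = OUT[B2] ∩ OUT[B5] = {b*f}
Applying B3's transfer function to that IN value gives OUT[B3] (row B3 above).

Answer: {b*f}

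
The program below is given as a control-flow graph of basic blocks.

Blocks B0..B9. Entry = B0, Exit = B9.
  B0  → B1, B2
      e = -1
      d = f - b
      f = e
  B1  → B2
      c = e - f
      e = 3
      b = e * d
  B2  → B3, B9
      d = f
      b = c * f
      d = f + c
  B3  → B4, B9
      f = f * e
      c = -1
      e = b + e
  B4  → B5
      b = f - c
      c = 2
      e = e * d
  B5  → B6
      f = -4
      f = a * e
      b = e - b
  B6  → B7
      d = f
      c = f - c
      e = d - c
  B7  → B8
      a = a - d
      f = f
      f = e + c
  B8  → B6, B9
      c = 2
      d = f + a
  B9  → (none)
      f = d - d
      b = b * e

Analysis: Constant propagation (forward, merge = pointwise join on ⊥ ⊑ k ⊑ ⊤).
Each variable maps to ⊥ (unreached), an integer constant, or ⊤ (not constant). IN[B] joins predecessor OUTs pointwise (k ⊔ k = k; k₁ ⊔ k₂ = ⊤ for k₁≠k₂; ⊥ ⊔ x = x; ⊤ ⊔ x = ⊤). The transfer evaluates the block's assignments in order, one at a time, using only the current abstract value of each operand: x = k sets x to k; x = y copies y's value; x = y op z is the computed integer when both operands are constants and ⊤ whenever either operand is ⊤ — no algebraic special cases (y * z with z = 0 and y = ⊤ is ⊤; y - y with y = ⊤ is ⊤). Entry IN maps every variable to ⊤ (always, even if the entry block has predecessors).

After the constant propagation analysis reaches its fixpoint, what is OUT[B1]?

Answer: {a: ⊤, b: ⊤, c: 0, d: ⊤, e: 3, f: -1}

Derivation:
Fixpoint table:
  B0: | IN=(all ⊤) | OUT={e:-1, f:-1; rest ⊤}
  B1: | IN={e:-1, f:-1; rest ⊤} | OUT={c:0, e:3, f:-1; rest ⊤}
  B2: | IN={f:-1; rest ⊤} | OUT={f:-1; rest ⊤}
  B3: | IN={f:-1; rest ⊤} | OUT={c:-1; rest ⊤}
  B4: | IN={c:-1; rest ⊤} | OUT={c:2; rest ⊤}
  B5: | IN={c:2; rest ⊤} | OUT={c:2; rest ⊤}
  B6: | IN={c:2; rest ⊤} | OUT=(all ⊤)
  B7: | IN=(all ⊤) | OUT=(all ⊤)
  B8: | IN=(all ⊤) | OUT={c:2; rest ⊤}
  B9: | IN=(all ⊤) | OUT=(all ⊤)

Merge at B1: IN[B1] = OUT[B0] = {a: ⊤, b: ⊤, c: ⊤, d: ⊤, e: -1, f: -1}
Applying B1's transfer function to that IN value gives OUT[B1] (row B1 above).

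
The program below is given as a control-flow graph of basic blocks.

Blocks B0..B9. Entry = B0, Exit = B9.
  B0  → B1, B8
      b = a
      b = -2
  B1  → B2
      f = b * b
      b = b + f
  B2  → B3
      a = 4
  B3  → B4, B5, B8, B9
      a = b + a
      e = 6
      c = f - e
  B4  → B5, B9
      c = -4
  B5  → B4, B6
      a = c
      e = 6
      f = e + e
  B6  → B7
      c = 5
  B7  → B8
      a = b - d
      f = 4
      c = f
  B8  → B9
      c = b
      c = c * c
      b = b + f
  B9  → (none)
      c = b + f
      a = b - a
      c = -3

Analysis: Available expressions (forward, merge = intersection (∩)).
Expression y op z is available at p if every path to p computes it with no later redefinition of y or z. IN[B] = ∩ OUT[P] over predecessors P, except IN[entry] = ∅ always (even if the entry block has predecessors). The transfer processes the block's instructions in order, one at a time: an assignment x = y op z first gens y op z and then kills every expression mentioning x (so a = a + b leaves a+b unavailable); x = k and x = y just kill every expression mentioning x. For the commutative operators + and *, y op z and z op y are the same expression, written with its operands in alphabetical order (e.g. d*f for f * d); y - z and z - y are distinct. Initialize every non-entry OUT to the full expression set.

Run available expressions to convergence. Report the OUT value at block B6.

Converged values:
  B0:  IN={}  OUT={}
  B1:  IN={}  OUT={}
  B2:  IN={}  OUT={}
  B3:  IN={}  OUT={f-e}
  B4:  IN={}  OUT={}
  B5:  IN={}  OUT={e+e}
  B6:  IN={e+e}  OUT={e+e}
  B7:  IN={e+e}  OUT={b-d, e+e}
  B8:  IN={}  OUT={}
  B9:  IN={}  OUT={b+f}

Merge at B6: IN[B6] = OUT[B5] = {e+e}
Applying B6's transfer function to that IN value gives OUT[B6] (row B6 above).

Answer: {e+e}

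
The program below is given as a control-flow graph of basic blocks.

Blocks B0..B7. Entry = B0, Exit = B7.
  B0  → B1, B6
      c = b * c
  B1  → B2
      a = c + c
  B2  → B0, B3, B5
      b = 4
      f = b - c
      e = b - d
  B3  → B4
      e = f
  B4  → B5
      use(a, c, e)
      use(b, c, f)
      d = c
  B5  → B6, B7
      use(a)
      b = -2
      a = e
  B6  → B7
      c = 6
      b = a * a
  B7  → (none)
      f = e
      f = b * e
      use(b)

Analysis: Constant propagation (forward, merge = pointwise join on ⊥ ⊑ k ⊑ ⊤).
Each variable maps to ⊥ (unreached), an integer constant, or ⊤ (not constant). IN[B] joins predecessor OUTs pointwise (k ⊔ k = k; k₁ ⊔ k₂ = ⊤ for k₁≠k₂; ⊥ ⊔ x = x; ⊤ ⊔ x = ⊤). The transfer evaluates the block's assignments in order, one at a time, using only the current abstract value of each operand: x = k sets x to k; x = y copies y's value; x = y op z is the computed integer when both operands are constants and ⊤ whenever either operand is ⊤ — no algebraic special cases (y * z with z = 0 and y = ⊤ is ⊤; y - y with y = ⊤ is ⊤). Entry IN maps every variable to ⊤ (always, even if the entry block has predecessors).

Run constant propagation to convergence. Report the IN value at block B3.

Answer: {a: ⊤, b: 4, c: ⊤, d: ⊤, e: ⊤, f: ⊤}

Derivation:
Per-block solution:
  B0:  IN=(all ⊤)  OUT=(all ⊤)
  B1:  IN=(all ⊤)  OUT=(all ⊤)
  B2:  IN=(all ⊤)  OUT={b:4; rest ⊤}
  B3:  IN={b:4; rest ⊤}  OUT={b:4; rest ⊤}
  B4:  IN={b:4; rest ⊤}  OUT={b:4; rest ⊤}
  B5:  IN={b:4; rest ⊤}  OUT={b:-2; rest ⊤}
  B6:  IN=(all ⊤)  OUT={c:6; rest ⊤}
  B7:  IN=(all ⊤)  OUT=(all ⊤)

Merge at B3: IN[B3] = OUT[B2] = {a: ⊤, b: 4, c: ⊤, d: ⊤, e: ⊤, f: ⊤}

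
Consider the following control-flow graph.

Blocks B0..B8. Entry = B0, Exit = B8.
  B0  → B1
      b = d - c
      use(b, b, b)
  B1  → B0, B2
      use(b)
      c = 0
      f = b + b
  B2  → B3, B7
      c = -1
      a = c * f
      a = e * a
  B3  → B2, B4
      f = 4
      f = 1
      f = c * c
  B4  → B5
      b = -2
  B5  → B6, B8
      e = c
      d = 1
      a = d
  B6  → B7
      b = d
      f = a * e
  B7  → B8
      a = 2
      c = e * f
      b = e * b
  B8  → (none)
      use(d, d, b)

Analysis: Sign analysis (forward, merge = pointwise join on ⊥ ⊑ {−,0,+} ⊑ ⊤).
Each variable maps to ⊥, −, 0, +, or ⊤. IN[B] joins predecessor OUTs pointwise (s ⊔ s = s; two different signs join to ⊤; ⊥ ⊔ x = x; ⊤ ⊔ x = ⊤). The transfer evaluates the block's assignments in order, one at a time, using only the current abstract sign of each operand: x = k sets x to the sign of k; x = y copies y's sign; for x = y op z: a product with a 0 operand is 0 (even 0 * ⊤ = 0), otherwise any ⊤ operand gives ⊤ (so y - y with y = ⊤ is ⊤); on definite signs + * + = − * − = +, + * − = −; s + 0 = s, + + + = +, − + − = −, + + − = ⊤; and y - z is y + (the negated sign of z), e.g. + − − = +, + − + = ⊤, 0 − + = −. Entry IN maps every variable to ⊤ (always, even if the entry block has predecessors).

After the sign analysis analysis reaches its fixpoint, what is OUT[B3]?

Fixpoint table:
  B0:  IN=(all ⊤)  OUT=(all ⊤)
  B1:  IN=(all ⊤)  OUT={c:0; rest ⊤}
  B2:  IN=(all ⊤)  OUT={c:-; rest ⊤}
  B3:  IN={c:-; rest ⊤}  OUT={c:-, f:+; rest ⊤}
  B4:  IN={c:-, f:+; rest ⊤}  OUT={b:-, c:-, f:+; rest ⊤}
  B5:  IN={b:-, c:-, f:+; rest ⊤}  OUT={a:+, b:-, c:-, d:+, e:-, f:+; rest ⊤}
  B6:  IN={a:+, b:-, c:-, d:+, e:-, f:+; rest ⊤}  OUT={a:+, b:+, c:-, d:+, e:-, f:-; rest ⊤}
  B7:  IN={c:-; rest ⊤}  OUT={a:+; rest ⊤}
  B8:  IN={a:+; rest ⊤}  OUT={a:+; rest ⊤}

Merge at B3: IN[B3] = OUT[B2] = {a: ⊤, b: ⊤, c: -, d: ⊤, e: ⊤, f: ⊤}
Applying B3's transfer function to that IN value gives OUT[B3] (row B3 above).

Answer: {a: ⊤, b: ⊤, c: -, d: ⊤, e: ⊤, f: +}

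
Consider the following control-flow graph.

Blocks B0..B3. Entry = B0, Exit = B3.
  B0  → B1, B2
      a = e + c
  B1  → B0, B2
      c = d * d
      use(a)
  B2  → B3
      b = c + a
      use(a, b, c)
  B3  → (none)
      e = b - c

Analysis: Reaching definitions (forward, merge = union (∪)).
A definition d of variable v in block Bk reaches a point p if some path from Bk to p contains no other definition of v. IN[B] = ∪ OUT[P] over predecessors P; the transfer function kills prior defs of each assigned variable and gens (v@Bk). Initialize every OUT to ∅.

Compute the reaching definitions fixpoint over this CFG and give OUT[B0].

Answer: {a@B0, c@B1}

Working:
Converged values:
  B0:  IN={a@B0, c@B1}  OUT={a@B0, c@B1}
  B1:  IN={a@B0, c@B1}  OUT={a@B0, c@B1}
  B2:  IN={a@B0, c@B1}  OUT={a@B0, b@B2, c@B1}
  B3:  IN={a@B0, b@B2, c@B1}  OUT={a@B0, b@B2, c@B1, e@B3}

Merge at B0 (entry node, so the boundary value {} is joined with the incoming edge(s)): IN[B0] = {} ⊔ OUT[B1] = {a@B0, c@B1}
Applying B0's transfer function to that IN value gives OUT[B0] (row B0 above).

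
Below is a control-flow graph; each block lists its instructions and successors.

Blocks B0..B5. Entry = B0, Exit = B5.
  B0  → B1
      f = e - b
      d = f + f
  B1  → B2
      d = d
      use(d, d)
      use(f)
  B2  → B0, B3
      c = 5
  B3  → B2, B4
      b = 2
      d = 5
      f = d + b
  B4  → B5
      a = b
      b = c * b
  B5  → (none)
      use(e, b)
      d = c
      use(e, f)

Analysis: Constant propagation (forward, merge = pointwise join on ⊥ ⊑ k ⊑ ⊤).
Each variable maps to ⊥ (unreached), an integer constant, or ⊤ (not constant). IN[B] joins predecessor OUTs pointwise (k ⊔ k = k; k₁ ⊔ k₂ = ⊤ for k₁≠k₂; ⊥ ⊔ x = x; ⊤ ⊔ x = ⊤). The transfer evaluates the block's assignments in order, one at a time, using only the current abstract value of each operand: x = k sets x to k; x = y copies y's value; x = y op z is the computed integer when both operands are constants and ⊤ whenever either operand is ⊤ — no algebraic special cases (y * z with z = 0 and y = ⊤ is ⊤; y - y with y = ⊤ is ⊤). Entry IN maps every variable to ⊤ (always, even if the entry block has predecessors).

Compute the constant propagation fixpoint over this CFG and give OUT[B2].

Per-block solution:
  B0:   IN=(all ⊤)   OUT=(all ⊤)
  B1:   IN=(all ⊤)   OUT=(all ⊤)
  B2:   IN=(all ⊤)   OUT={c:5; rest ⊤}
  B3:   IN={c:5; rest ⊤}   OUT={b:2, c:5, d:5, f:7; rest ⊤}
  B4:   IN={b:2, c:5, d:5, f:7; rest ⊤}   OUT={a:2, b:10, c:5, d:5, f:7; rest ⊤}
  B5:   IN={a:2, b:10, c:5, d:5, f:7; rest ⊤}   OUT={a:2, b:10, c:5, d:5, f:7; rest ⊤}

Merge at B2: IN[B2] = OUT[B1] ⊔ OUT[B3] = {a: ⊤, b: ⊤, c: ⊤, d: ⊤, e: ⊤, f: ⊤}
Applying B2's transfer function to that IN value gives OUT[B2] (row B2 above).

Answer: {a: ⊤, b: ⊤, c: 5, d: ⊤, e: ⊤, f: ⊤}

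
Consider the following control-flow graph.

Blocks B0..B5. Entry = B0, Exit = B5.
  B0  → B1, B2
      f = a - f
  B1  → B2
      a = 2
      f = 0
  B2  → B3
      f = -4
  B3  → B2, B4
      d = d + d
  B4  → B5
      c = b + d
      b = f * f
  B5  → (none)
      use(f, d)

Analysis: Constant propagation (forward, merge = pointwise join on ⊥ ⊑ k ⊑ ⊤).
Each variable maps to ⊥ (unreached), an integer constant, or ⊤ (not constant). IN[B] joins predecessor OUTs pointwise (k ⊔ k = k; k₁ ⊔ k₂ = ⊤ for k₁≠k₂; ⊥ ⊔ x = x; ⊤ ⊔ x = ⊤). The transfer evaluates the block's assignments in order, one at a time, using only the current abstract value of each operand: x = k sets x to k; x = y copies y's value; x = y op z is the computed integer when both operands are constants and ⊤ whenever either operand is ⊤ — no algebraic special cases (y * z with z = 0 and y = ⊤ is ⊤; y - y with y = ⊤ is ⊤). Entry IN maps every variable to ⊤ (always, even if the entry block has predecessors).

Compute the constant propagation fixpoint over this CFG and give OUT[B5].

Per-block solution:
  B0:  IN=(all ⊤)  OUT=(all ⊤)
  B1:  IN=(all ⊤)  OUT={a:2, f:0; rest ⊤}
  B2:  IN=(all ⊤)  OUT={f:-4; rest ⊤}
  B3:  IN={f:-4; rest ⊤}  OUT={f:-4; rest ⊤}
  B4:  IN={f:-4; rest ⊤}  OUT={b:16, f:-4; rest ⊤}
  B5:  IN={b:16, f:-4; rest ⊤}  OUT={b:16, f:-4; rest ⊤}

Merge at B5: IN[B5] = OUT[B4] = {a: ⊤, b: 16, c: ⊤, d: ⊤, e: ⊤, f: -4}
Applying B5's transfer function to that IN value gives OUT[B5] (row B5 above).

Answer: {a: ⊤, b: 16, c: ⊤, d: ⊤, e: ⊤, f: -4}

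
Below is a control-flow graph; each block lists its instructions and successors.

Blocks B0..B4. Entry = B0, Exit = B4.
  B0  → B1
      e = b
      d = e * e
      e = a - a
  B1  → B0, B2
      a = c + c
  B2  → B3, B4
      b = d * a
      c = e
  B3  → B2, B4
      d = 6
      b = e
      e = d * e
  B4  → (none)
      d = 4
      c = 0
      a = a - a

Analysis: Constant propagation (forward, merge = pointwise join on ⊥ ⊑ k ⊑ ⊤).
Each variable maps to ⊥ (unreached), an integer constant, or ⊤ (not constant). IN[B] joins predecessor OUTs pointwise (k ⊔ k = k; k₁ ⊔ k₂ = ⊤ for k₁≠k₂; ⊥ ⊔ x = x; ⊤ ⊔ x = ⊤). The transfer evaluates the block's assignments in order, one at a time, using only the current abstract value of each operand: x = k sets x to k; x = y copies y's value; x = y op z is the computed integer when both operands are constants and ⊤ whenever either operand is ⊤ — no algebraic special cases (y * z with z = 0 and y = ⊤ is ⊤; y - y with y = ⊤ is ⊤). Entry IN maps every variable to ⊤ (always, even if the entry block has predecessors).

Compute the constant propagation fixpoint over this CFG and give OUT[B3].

Answer: {a: ⊤, b: ⊤, c: ⊤, d: 6, e: ⊤, f: ⊤}

Trace:
Per-block solution:
  B0:   IN=(all ⊤)   OUT=(all ⊤)
  B1:   IN=(all ⊤)   OUT=(all ⊤)
  B2:   IN=(all ⊤)   OUT=(all ⊤)
  B3:   IN=(all ⊤)   OUT={d:6; rest ⊤}
  B4:   IN=(all ⊤)   OUT={c:0, d:4; rest ⊤}

Merge at B3: IN[B3] = OUT[B2] = {a: ⊤, b: ⊤, c: ⊤, d: ⊤, e: ⊤, f: ⊤}
Applying B3's transfer function to that IN value gives OUT[B3] (row B3 above).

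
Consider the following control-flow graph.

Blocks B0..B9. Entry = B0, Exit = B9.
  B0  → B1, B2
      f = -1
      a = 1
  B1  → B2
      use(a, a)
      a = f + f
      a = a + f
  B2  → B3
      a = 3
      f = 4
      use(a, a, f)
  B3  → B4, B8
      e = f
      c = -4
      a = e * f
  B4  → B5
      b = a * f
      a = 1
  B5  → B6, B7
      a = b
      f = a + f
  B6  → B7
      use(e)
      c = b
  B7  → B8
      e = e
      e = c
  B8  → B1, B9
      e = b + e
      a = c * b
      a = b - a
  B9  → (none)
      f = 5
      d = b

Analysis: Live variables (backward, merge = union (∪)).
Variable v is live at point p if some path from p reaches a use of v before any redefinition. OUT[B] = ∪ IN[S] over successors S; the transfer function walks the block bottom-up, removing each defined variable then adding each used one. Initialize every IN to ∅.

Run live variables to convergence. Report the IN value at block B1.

Per-block solution:
  B0:   IN={b}   OUT={a, b, f}
  B1:   IN={a, b, f}   OUT={b}
  B2:   IN={b}   OUT={b, f}
  B3:   IN={b, f}   OUT={a, b, c, e, f}
  B4:   IN={a, c, e, f}   OUT={b, c, e, f}
  B5:   IN={b, c, e, f}   OUT={b, c, e, f}
  B6:   IN={b, e, f}   OUT={b, c, e, f}
  B7:   IN={b, c, e, f}   OUT={b, c, e, f}
  B8:   IN={b, c, e, f}   OUT={a, b, f}
  B9:   IN={b}   OUT={}

Merge at B1: OUT[B1] = IN[B2] = {b}
Applying B1's transfer function to that OUT value gives IN[B1] (row B1 above).

Answer: {a, b, f}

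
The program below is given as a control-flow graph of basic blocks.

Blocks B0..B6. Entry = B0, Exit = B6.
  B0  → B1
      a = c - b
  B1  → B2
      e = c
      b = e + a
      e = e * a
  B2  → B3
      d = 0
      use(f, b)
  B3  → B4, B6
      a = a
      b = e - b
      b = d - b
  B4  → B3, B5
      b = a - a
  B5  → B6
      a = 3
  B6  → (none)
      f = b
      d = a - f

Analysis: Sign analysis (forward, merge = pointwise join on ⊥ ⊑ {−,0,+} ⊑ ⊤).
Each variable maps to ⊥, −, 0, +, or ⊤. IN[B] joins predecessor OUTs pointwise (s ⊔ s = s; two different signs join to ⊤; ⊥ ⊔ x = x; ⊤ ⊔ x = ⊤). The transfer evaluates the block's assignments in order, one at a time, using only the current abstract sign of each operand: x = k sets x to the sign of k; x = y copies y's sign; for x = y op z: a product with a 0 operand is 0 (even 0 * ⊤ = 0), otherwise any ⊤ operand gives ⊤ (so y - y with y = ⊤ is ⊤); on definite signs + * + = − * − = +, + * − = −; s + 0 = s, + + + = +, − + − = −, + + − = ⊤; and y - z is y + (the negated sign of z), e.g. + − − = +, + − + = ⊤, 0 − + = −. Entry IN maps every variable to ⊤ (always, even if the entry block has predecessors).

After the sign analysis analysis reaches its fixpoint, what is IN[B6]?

Answer: {a: ⊤, b: ⊤, c: ⊤, d: 0, e: ⊤, f: ⊤}

Derivation:
Fixpoint table:
  B0:  IN=(all ⊤)  OUT=(all ⊤)
  B1:  IN=(all ⊤)  OUT=(all ⊤)
  B2:  IN=(all ⊤)  OUT={d:0; rest ⊤}
  B3:  IN={d:0; rest ⊤}  OUT={d:0; rest ⊤}
  B4:  IN={d:0; rest ⊤}  OUT={d:0; rest ⊤}
  B5:  IN={d:0; rest ⊤}  OUT={a:+, d:0; rest ⊤}
  B6:  IN={d:0; rest ⊤}  OUT=(all ⊤)

Merge at B6: IN[B6] = OUT[B3] ⊔ OUT[B5] = {a: ⊤, b: ⊤, c: ⊤, d: 0, e: ⊤, f: ⊤}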